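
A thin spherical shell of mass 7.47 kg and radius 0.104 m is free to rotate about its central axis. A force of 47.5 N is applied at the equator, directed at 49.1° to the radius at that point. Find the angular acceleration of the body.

I = (2/3)MR² = (2/3)(7.47)(0.104)² = 0.05386 kg·m².
Only the tangential component produces torque: τ = F R sinθ = (47.5)(0.104) sin 49.1° = 3.734 N·m.
From τ = Iα: α = 3.734/0.05386 = 69.32 rad/s².

α ≈ 69.3 rad/s²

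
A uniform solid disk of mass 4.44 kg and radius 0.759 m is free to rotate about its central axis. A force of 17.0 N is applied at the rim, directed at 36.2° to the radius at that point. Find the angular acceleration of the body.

I = ½MR² = (1/2)(4.44)(0.759)² = 1.279 kg·m².
Only the tangential component produces torque: τ = F R sinθ = (17.0)(0.759) sin 36.2° = 7.621 N·m.
From τ = Iα: α = 7.621/1.279 = 5.959 rad/s².

α ≈ 5.96 rad/s²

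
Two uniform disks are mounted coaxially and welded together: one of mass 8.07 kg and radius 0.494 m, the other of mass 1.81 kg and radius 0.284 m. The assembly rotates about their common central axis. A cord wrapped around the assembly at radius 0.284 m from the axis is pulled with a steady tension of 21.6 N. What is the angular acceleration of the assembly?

I = ½M₁R₁² + ½M₂R₂² = ½(8.07)(0.494)² + ½(1.81)(0.284)² = 1.058 kg·m².
τ = F r = (21.6)(0.284) = 6.134 N·m.
α = τ/I = 6.134/1.058 = 5.800 rad/s².

α ≈ 5.80 rad/s²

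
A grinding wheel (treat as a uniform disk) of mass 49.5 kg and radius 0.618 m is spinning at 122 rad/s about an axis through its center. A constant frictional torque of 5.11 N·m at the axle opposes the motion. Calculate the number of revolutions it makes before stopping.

I = ½MR² = (1/2)(49.5)(0.618)² = 9.453 kg·m².
The net torque has magnitude 5.11 N·m, opposing ω.
|α| = τ/I = 5.110/9.453 = 0.5406 rad/s² (deceleration).
ω² = ω₀² − 2|α|θ with ω = 0 ⇒ θ = ω₀²/(2|α|) = 13770 rad = 2191 rev.

≈ 2190 revolutions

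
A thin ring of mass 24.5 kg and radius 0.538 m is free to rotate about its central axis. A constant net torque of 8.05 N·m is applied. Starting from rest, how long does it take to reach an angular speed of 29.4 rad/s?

I = MR² = (24.5)(0.538)² = 7.091 kg·m².
α = τ/I = 8.05/7.091 = 1.135 rad/s².
ω = αt ⇒ t = ω/α = 29.4/1.135 = 25.90 s.

t ≈ 25.9 s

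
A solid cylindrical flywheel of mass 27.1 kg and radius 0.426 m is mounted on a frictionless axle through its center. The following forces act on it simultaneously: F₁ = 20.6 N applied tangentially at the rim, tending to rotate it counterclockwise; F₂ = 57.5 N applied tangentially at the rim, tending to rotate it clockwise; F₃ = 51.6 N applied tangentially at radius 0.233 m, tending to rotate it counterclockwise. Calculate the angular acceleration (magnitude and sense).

I = ½MR² = (1/2)(27.1)(0.426)² = 2.459 kg·m².
Taking counterclockwise as positive: τ₁ = +(20.6)(0.426) = +8.776 N·m; τ₂ = −(57.5)(0.426) = −24.50 N·m; τ₃ = +(51.6)(0.233) = +12.02 N·m.
Net torque τ = -3.697 N·m.
α = τ/I = -3.697/2.459 = -1.503 rad/s².

α ≈ 1.50 rad/s², clockwise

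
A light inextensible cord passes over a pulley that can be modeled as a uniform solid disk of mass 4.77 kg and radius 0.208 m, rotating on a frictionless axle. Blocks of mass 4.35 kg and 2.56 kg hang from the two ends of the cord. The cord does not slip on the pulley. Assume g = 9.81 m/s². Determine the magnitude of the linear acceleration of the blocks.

I = ½MR² = (1/2)(4.77)(0.208)² = 0.1032 kg·m².
Heavier block: m₁g − T₁ = m₁a. Lighter block: T₂ − m₂g = m₂a.
Pulley: (T₁ − T₂)R = Iα = I(a/R), so T₁ − T₂ = (I/R²)a = (1/2)M_p a = 2.385·a.
Adding the three: (m₁ − m₂)g = (m₁ + m₂ + 2.385)a, so a = (4.35 − 2.56)(9.81)/(4.35 + 2.56 + 2.385) = 1.889 m/s².

a ≈ 1.89 m/s²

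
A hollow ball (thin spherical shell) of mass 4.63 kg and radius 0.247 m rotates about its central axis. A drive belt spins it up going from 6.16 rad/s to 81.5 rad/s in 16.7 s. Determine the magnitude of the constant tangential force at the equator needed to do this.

I = (2/3)MR² = (2/3)(4.63)(0.247)² = 0.1883 kg·m².
α = Δω/Δt = (81.5 − 6.16)/16.7 = 4.511 rad/s².
The required torque is τ = Iα = (0.1883)(4.511) = 0.8496 N·m.
A tangential force at the equator gives τ = FR, so F = τ/R = 0.8496/0.247 = 3.440 N.

F ≈ 3.44 N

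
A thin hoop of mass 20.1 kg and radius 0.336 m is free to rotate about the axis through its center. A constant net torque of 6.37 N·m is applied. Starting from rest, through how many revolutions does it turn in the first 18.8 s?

I = MR² = (20.1)(0.336)² = 2.269 kg·m².
α = τ/I = 6.37/2.269 = 2.807 rad/s².
θ = ½αt² = ½(2.807)(18.8)² = 496.1 rad.
Revolutions = θ/(2π) = 78.95.

≈ 79.0 revolutions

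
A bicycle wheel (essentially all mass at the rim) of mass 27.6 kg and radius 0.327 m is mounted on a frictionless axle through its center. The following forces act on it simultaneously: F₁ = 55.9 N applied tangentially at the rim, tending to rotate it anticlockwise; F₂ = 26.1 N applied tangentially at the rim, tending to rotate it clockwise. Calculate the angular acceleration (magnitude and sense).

I = MR² = (27.6)(0.327)² = 2.951 kg·m².
Taking anticlockwise as positive: τ₁ = +(55.9)(0.327) = +18.28 N·m; τ₂ = −(26.1)(0.327) = −8.535 N·m.
Net torque τ = 9.745 N·m.
α = τ/I = 9.745/2.951 = 3.302 rad/s².

α ≈ 3.30 rad/s², anticlockwise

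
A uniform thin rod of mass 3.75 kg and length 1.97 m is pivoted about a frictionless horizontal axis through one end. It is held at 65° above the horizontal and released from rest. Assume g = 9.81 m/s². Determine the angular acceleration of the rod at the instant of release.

About the pivot, I = (1/3)ML² = (1/3)(3.75)(1.97)² = 4.851 kg·m².
The weight acts at the center, a distance L/2 = 0.9850 m from the pivot; τ = Mg(L/2) cos 65° = 15.31 N·m.
α = τ/I = 15.31/4.851 = 3.157 rad/s².
(Equivalently α = (3g/(2L)) cos 65° = 3.157 rad/s².)

α ≈ 3.16 rad/s²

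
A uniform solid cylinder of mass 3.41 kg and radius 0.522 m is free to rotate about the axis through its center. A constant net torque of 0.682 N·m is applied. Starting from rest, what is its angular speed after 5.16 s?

ω ≈ 7.57 rad/s

I = ½MR² = (1/2)(3.41)(0.522)² = 0.4646 kg·m².
α = τ/I = 0.682/0.4646 = 1.468 rad/s².
ω = ω₀ + αt = 0 + (1.468)(5.16) = 7.575 rad/s.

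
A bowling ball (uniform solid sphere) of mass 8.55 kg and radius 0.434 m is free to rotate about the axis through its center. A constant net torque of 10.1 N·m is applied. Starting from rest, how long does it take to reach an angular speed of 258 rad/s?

t ≈ 16.5 s

I = (2/5)MR² = (2/5)(8.55)(0.434)² = 0.6442 kg·m².
α = τ/I = 10.1/0.6442 = 15.68 rad/s².
ω = αt ⇒ t = ω/α = 258/15.68 = 16.46 s.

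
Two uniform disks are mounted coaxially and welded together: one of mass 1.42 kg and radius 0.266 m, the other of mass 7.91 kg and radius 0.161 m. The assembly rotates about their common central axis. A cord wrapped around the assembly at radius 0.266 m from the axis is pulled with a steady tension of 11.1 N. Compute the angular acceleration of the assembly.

I = ½M₁R₁² + ½M₂R₂² = ½(1.42)(0.266)² + ½(7.91)(0.161)² = 0.1528 kg·m².
τ = F r = (11.1)(0.266) = 2.953 N·m.
α = τ/I = 2.953/0.1528 = 19.33 rad/s².

α ≈ 19.3 rad/s²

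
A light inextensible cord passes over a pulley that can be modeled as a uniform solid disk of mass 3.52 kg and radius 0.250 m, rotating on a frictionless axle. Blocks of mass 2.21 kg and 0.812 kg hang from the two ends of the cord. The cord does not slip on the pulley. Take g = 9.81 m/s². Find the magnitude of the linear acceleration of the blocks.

a ≈ 2.87 m/s²

I = ½MR² = (1/2)(3.52)(0.250)² = 0.1100 kg·m².
Heavier block: m₁g − T₁ = m₁a. Lighter block: T₂ − m₂g = m₂a.
Pulley: (T₁ − T₂)R = Iα = I(a/R), so T₁ − T₂ = (I/R²)a = (1/2)M_p a = 1.760·a.
Adding the three: (m₁ − m₂)g = (m₁ + m₂ + 1.760)a, so a = (2.21 − 0.812)(9.81)/(2.21 + 0.812 + 1.760) = 2.868 m/s².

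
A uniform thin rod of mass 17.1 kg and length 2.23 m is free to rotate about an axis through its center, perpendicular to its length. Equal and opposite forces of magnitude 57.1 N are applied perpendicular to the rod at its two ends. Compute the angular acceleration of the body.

α ≈ 18.0 rad/s²

I = (1/12)ML² = (1/12)(17.1)(2.23)² = 7.086 kg·m².
The couple gives τ = F·(L/2) + F·(L/2) = F L = (57.1)(2.23) = 127.3 N·m.
Newton's second law for rotation, τ = Iα, gives α = τ/I = 127.3/7.086 = 17.97 rad/s².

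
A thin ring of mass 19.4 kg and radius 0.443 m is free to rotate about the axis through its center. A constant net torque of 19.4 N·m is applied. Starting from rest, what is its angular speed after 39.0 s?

I = MR² = (19.4)(0.443)² = 3.807 kg·m².
α = τ/I = 19.4/3.807 = 5.096 rad/s².
ω = ω₀ + αt = 0 + (5.096)(39.0) = 198.7 rad/s.

ω ≈ 199 rad/s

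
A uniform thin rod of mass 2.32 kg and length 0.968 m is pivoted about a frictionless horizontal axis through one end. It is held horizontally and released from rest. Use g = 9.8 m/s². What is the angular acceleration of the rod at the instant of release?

About the pivot, I = (1/3)ML² = (1/3)(2.32)(0.968)² = 0.7246 kg·m².
The weight acts at the center, a distance L/2 = 0.4840 m from the pivot; τ = Mg(L/2) = 11.00 N·m.
α = τ/I = 11.00/0.7246 = 15.19 rad/s².
(Equivalently α = (3g/(2L)) = 15.19 rad/s².)

α ≈ 15.2 rad/s²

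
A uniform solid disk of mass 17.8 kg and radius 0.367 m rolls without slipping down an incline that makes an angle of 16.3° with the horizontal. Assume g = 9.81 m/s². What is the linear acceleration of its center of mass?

a ≈ 1.84 m/s²

Translation along the incline: Mg sinθ − f = Ma.
Rotation about the center: fR = Iα with I = ½MR². No-slip gives a = αR, so f = (I/R²)a = (1/2)M a.
Substituting: Mg sinθ = (1 + 0.5000)Ma, so a = g sinθ/(1 + 0.5000) = (9.81) sin 16.3° / 1.500 = 1.836 m/s².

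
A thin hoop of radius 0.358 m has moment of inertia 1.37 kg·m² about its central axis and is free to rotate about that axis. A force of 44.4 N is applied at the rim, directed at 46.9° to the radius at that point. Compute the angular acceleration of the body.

α ≈ 8.47 rad/s²

Only the tangential component produces torque: τ = F R sinθ = (44.4)(0.358) sin 46.9° = 11.61 N·m.
From τ = Iα: α = 11.61/1.370 = 8.472 rad/s².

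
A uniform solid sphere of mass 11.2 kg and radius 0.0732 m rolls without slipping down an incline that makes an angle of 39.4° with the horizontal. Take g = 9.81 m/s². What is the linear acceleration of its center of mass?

Translation along the incline: Mg sinθ − f = Ma.
Rotation about the center: fR = Iα with I = (2/5)MR². No-slip gives a = αR, so f = (I/R²)a = (2/5)M a.
Substituting: Mg sinθ = (1 + 0.4000)Ma, so a = g sinθ/(1 + 0.4000) = (9.81) sin 39.4° / 1.400 = 4.448 m/s².

a ≈ 4.45 m/s²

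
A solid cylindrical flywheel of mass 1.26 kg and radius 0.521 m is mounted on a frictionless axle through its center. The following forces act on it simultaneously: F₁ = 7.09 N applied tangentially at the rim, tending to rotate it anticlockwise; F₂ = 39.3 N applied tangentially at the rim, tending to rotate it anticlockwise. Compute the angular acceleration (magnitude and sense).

I = ½MR² = (1/2)(1.26)(0.521)² = 0.1710 kg·m².
Taking anticlockwise as positive: τ₁ = +(7.09)(0.521) = +3.694 N·m; τ₂ = +(39.3)(0.521) = +20.48 N·m.
Net torque τ = 24.17 N·m.
α = τ/I = 24.17/0.1710 = 141.3 rad/s².

α ≈ 141 rad/s², anticlockwise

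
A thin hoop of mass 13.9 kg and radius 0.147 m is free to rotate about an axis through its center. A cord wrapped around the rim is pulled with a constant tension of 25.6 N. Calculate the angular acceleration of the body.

α ≈ 12.5 rad/s²

I = MR² = (13.9)(0.147)² = 0.3004 kg·m².
τ = F R = (25.6)(0.147) = 3.763 N·m.
Newton's second law for rotation, τ = Iα, gives α = τ/I = 3.763/0.3004 = 12.53 rad/s².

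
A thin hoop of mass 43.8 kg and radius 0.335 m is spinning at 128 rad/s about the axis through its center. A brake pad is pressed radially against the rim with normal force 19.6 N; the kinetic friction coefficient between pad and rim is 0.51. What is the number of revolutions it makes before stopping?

I = MR² = (43.8)(0.335)² = 4.915 kg·m².
Friction force f = μN = (0.51)(19.6) = 9.996 N at the rim; torque magnitude τ = fR = 3.349 N·m, opposing ω.
|α| = τ/I = 3.349/4.915 = 0.6813 rad/s² (deceleration).
ω² = ω₀² − 2|α|θ with ω = 0 ⇒ θ = ω₀²/(2|α|) = 12020 rad = 1914 rev.

≈ 1910 revolutions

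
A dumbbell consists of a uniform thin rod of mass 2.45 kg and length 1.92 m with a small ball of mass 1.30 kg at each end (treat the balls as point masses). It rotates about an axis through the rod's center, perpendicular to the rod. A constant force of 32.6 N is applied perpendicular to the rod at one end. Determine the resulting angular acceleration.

α ≈ 9.94 rad/s²

I_rod = (1/12)ML² = (1/12)(2.45)(1.92)² = 0.7526 kg·m².
I_balls = 2·m·(L/2)² = 2(1.30)(0.9600)² = 2.396 kg·m².
Total I = 3.149 kg·m².
τ = F·(L/2) = (32.6)(0.960) = 31.30 N·m.
α = τ/I = 31.30/3.149 = 9.939 rad/s².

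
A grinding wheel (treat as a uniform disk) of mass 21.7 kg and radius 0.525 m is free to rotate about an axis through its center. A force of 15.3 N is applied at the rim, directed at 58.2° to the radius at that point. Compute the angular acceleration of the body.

I = ½MR² = (1/2)(21.7)(0.525)² = 2.991 kg·m².
Only the tangential component produces torque: τ = F R sinθ = (15.3)(0.525) sin 58.2° = 6.827 N·m.
From τ = Iα: α = 6.827/2.991 = 2.283 rad/s².

α ≈ 2.28 rad/s²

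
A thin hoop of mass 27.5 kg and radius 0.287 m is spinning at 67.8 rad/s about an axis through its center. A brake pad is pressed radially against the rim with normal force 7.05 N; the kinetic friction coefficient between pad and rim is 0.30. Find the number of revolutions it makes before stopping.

I = MR² = (27.5)(0.287)² = 2.265 kg·m².
Friction force f = μN = (0.30)(7.05) = 2.115 N at the rim; torque magnitude τ = fR = 0.6070 N·m, opposing ω.
|α| = τ/I = 0.6070/2.265 = 0.2680 rad/s² (deceleration).
ω² = ω₀² − 2|α|θ with ω = 0 ⇒ θ = ω₀²/(2|α|) = 8577 rad = 1365 rev.

≈ 1370 revolutions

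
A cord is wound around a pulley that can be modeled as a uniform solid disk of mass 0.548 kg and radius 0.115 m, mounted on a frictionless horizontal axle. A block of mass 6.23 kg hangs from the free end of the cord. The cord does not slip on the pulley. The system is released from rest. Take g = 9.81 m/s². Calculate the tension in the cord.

I = ½MR² = (1/2)(0.548)(0.115)² = 0.003624 kg·m².
Block: mg − T = ma. Pulley: TR = Iα. No-slip: a = αR, so T = (I/R²)a = 0.2740·a.
Then mg = (m + 0.2740)a, so a = (6.23)(9.81)/(6.23 + 0.2740) = 9.397 m/s².
T = 0.2740·a = 2.575 N.

T ≈ 2.57 N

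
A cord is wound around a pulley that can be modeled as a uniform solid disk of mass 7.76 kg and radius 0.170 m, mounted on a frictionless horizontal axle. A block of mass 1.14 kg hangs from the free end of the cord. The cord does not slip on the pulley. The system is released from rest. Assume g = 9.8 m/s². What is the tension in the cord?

T ≈ 8.63 N

I = ½MR² = (1/2)(7.76)(0.170)² = 0.1121 kg·m².
Block: mg − T = ma. Pulley: TR = Iα. No-slip: a = αR, so T = (I/R²)a = 3.880·a.
Then mg = (m + 3.880)a, so a = (1.14)(9.8)/(1.14 + 3.880) = 2.225 m/s².
T = 3.880·a = 8.635 N.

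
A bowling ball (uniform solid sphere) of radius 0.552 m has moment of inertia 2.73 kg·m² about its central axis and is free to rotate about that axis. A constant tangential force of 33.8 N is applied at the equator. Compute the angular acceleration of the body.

α ≈ 6.83 rad/s²

τ = F R = (33.8)(0.552) = 18.66 N·m.
From τ = Iα: α = 18.66/2.730 = 6.834 rad/s².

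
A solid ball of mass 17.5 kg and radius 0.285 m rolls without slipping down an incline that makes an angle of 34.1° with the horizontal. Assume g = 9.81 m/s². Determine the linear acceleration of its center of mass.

Translation along the incline: Mg sinθ − f = Ma.
Rotation about the center: fR = Iα with I = (2/5)MR². No-slip gives a = αR, so f = (I/R²)a = (2/5)M a.
Substituting: Mg sinθ = (1 + 0.4000)Ma, so a = g sinθ/(1 + 0.4000) = (9.81) sin 34.1° / 1.400 = 3.928 m/s².

a ≈ 3.93 m/s²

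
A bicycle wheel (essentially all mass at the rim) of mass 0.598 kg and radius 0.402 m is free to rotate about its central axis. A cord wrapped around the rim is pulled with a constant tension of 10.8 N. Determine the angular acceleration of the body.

I = MR² = (0.598)(0.402)² = 0.09664 kg·m².
τ = F R = (10.8)(0.402) = 4.342 N·m.
Newton's second law for rotation, τ = Iα, gives α = τ/I = 4.342/0.09664 = 44.93 rad/s².

α ≈ 44.9 rad/s²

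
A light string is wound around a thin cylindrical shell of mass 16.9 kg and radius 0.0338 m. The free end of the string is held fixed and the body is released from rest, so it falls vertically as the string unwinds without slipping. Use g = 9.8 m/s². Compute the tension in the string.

Translation: Mg − T = Ma. Rotation about the center: TR = Iα with I = MR².
With a = αR: T = (I/R²)a = M a, so Mg = (1 + 1.000)Ma.
a = g/(1 + 1.000) = 9.8/2.000 = 4.900 m/s².
T = 1.000·M·a = (1.000)(16.9)(4.900) = 82.81 N.

T ≈ 82.8 N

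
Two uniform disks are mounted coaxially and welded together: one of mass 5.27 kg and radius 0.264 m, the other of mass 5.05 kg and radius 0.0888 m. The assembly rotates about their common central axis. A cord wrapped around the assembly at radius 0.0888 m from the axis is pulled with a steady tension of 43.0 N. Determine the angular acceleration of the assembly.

I = ½M₁R₁² + ½M₂R₂² = ½(5.27)(0.264)² + ½(5.05)(0.0888)² = 0.2036 kg·m².
τ = F r = (43.0)(0.0888) = 3.818 N·m.
α = τ/I = 3.818/0.2036 = 18.76 rad/s².

α ≈ 18.8 rad/s²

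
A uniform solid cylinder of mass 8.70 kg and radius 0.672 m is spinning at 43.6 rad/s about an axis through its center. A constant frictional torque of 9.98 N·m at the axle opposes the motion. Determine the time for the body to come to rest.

I = ½MR² = (1/2)(8.70)(0.672)² = 1.964 kg·m².
The net torque has magnitude 9.98 N·m, opposing ω.
|α| = τ/I = 9.980/1.964 = 5.080 rad/s² (deceleration).
0 = ω₀ − |α|t ⇒ t = ω₀/|α| = 43.6/5.080 = 8.582 s.

t ≈ 8.58 s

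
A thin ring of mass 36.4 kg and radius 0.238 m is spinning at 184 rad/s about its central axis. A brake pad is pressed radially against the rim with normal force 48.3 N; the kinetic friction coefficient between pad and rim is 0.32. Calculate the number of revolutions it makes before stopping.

≈ 1510 revolutions

I = MR² = (36.4)(0.238)² = 2.062 kg·m².
Friction force f = μN = (0.32)(48.3) = 15.46 N at the rim; torque magnitude τ = fR = 3.679 N·m, opposing ω.
|α| = τ/I = 3.679/2.062 = 1.784 rad/s² (deceleration).
ω² = ω₀² − 2|α|θ with ω = 0 ⇒ θ = ω₀²/(2|α|) = 9488 rad = 1510 rev.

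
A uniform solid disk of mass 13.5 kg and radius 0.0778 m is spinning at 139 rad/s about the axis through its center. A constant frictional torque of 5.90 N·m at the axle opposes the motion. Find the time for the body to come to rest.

t ≈ 0.963 s

I = ½MR² = (1/2)(13.5)(0.0778)² = 0.04086 kg·m².
The net torque has magnitude 5.90 N·m, opposing ω.
|α| = τ/I = 5.900/0.04086 = 144.4 rad/s² (deceleration).
0 = ω₀ − |α|t ⇒ t = ω₀/|α| = 139/144.4 = 0.9626 s.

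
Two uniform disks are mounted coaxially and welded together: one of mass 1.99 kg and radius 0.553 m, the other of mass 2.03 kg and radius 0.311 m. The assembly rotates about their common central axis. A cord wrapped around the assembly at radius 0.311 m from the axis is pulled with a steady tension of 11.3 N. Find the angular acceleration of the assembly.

α ≈ 8.73 rad/s²

I = ½M₁R₁² + ½M₂R₂² = ½(1.99)(0.553)² + ½(2.03)(0.311)² = 0.4025 kg·m².
τ = F r = (11.3)(0.311) = 3.514 N·m.
α = τ/I = 3.514/0.4025 = 8.732 rad/s².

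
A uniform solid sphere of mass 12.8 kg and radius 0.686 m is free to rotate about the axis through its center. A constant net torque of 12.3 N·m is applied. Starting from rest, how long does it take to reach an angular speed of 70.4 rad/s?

t ≈ 13.8 s

I = (2/5)MR² = (2/5)(12.8)(0.686)² = 2.409 kg·m².
α = τ/I = 12.3/2.409 = 5.105 rad/s².
ω = αt ⇒ t = ω/α = 70.4/5.105 = 13.79 s.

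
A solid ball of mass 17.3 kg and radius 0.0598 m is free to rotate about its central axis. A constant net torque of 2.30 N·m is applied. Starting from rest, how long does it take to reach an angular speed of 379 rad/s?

t ≈ 4.08 s

I = (2/5)MR² = (2/5)(17.3)(0.0598)² = 0.02475 kg·m².
α = τ/I = 2.30/0.02475 = 92.94 rad/s².
ω = αt ⇒ t = ω/α = 379/92.94 = 4.078 s.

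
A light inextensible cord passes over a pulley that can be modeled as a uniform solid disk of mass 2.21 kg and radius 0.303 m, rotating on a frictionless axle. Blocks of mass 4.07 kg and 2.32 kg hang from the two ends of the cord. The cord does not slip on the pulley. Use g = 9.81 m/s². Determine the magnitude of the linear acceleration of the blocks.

a ≈ 2.29 m/s²

I = ½MR² = (1/2)(2.21)(0.303)² = 0.1014 kg·m².
Heavier block: m₁g − T₁ = m₁a. Lighter block: T₂ − m₂g = m₂a.
Pulley: (T₁ − T₂)R = Iα = I(a/R), so T₁ − T₂ = (I/R²)a = (1/2)M_p a = 1.105·a.
Adding the three: (m₁ − m₂)g = (m₁ + m₂ + 1.105)a, so a = (4.07 − 2.32)(9.81)/(4.07 + 2.32 + 1.105) = 2.291 m/s².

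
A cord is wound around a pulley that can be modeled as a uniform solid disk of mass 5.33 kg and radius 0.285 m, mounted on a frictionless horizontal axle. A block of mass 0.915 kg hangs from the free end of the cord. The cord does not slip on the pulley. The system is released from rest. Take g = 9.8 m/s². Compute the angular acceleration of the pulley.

α ≈ 8.79 rad/s²

I = ½MR² = (1/2)(5.33)(0.285)² = 0.2165 kg·m².
Block: mg − T = ma. Pulley: TR = Iα. No-slip: a = αR, so T = (I/R²)a = 2.665·a.
Then mg = (m + 2.665)a, so a = (0.915)(9.8)/(0.915 + 2.665) = 2.505 m/s².
α = a/R = 2.505/0.285 = 8.789 rad/s².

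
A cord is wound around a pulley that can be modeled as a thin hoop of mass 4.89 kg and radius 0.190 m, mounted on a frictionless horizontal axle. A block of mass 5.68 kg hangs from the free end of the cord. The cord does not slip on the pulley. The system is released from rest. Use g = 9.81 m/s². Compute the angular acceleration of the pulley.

I = MR² = (4.89)(0.190)² = 0.1765 kg·m².
Block: mg − T = ma. Pulley: TR = Iα. No-slip: a = αR, so T = (I/R²)a = 4.890·a.
Then mg = (m + 4.890)a, so a = (5.68)(9.81)/(5.68 + 4.890) = 5.272 m/s².
α = a/R = 5.272/0.190 = 27.75 rad/s².

α ≈ 27.7 rad/s²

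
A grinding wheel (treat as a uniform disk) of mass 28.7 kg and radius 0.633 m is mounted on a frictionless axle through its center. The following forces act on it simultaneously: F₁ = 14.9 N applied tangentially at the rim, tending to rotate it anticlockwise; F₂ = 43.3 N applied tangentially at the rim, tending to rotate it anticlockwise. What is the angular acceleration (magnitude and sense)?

α ≈ 6.41 rad/s², anticlockwise

I = ½MR² = (1/2)(28.7)(0.633)² = 5.750 kg·m².
Taking anticlockwise as positive: τ₁ = +(14.9)(0.633) = +9.432 N·m; τ₂ = +(43.3)(0.633) = +27.41 N·m.
Net torque τ = 36.84 N·m.
α = τ/I = 36.84/5.750 = 6.407 rad/s².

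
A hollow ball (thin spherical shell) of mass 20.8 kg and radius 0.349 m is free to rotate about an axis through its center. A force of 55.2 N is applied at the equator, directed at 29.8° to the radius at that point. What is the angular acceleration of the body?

I = (2/3)MR² = (2/3)(20.8)(0.349)² = 1.689 kg·m².
Only the tangential component produces torque: τ = F R sinθ = (55.2)(0.349) sin 29.8° = 9.574 N·m.
From τ = Iα: α = 9.574/1.689 = 5.669 rad/s².

α ≈ 5.67 rad/s²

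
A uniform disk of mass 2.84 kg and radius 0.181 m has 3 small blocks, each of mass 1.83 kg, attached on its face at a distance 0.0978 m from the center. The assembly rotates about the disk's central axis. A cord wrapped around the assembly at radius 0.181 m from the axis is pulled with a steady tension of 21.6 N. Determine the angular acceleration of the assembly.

I_disk = ½MR² = ½(2.84)(0.181)² = 0.04652 kg·m².
I_blocks = 3·m·r² = 3(1.83)(0.0978)² = 0.05251 kg·m².
Total I = 0.09903 kg·m².
τ = F r = (21.6)(0.181) = 3.910 N·m.
α = τ/I = 3.910/0.09903 = 39.48 rad/s².

α ≈ 39.5 rad/s²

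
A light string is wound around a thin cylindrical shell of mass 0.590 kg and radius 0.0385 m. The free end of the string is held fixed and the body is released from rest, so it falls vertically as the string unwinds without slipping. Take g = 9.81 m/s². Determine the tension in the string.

Translation: Mg − T = Ma. Rotation about the center: TR = Iα with I = MR².
With a = αR: T = (I/R²)a = M a, so Mg = (1 + 1.000)Ma.
a = g/(1 + 1.000) = 9.81/2.000 = 4.905 m/s².
T = 1.000·M·a = (1.000)(0.590)(4.905) = 2.894 N.

T ≈ 2.89 N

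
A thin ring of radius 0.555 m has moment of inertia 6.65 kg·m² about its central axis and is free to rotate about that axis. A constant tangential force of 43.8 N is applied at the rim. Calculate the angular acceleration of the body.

α ≈ 3.66 rad/s²

τ = F R = (43.8)(0.555) = 24.31 N·m.
Newton's second law for rotation, τ = Iα, gives α = τ/I = 24.31/6.650 = 3.655 rad/s².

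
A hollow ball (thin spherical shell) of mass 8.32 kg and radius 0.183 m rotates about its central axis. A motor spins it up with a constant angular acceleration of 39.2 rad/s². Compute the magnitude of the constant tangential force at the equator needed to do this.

I = (2/3)MR² = (2/3)(8.32)(0.183)² = 0.1858 kg·m².
The required torque is τ = Iα = (0.1858)(39.20) = 7.281 N·m.
A tangential force at the equator gives τ = FR, so F = τ/R = 7.281/0.183 = 39.79 N.

F ≈ 39.8 N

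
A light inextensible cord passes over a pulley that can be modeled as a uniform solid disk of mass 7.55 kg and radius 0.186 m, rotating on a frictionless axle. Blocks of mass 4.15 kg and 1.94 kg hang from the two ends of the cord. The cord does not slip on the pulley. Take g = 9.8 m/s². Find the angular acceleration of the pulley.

I = ½MR² = (1/2)(7.55)(0.186)² = 0.1306 kg·m².
Heavier block: m₁g − T₁ = m₁a. Lighter block: T₂ − m₂g = m₂a.
Pulley: (T₁ − T₂)R = Iα = I(a/R), so T₁ − T₂ = (I/R²)a = (1/2)M_p a = 3.775·a.
Adding the three: (m₁ − m₂)g = (m₁ + m₂ + 3.775)a, so a = (4.15 − 1.94)(9.8)/(4.15 + 1.94 + 3.775) = 2.195 m/s².
α = a/R = 2.195/0.186 = 11.80 rad/s².

α ≈ 11.8 rad/s²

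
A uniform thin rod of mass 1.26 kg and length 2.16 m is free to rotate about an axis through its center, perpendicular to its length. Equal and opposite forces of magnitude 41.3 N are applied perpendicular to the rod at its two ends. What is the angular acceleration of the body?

I = (1/12)ML² = (1/12)(1.26)(2.16)² = 0.4899 kg·m².
The couple gives τ = F·(L/2) + F·(L/2) = F L = (41.3)(2.16) = 89.21 N·m.
From τ = Iα: α = 89.21/0.4899 = 182.1 rad/s².

α ≈ 182 rad/s²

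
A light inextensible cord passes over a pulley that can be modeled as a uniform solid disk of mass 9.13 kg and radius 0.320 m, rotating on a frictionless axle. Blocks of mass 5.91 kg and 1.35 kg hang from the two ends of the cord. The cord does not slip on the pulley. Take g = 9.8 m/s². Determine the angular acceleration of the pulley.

I = ½MR² = (1/2)(9.13)(0.320)² = 0.4675 kg·m².
Heavier block: m₁g − T₁ = m₁a. Lighter block: T₂ − m₂g = m₂a.
Pulley: (T₁ − T₂)R = Iα = I(a/R), so T₁ − T₂ = (I/R²)a = (1/2)M_p a = 4.565·a.
Adding the three: (m₁ − m₂)g = (m₁ + m₂ + 4.565)a, so a = (5.91 − 1.35)(9.8)/(5.91 + 1.35 + 4.565) = 3.779 m/s².
α = a/R = 3.779/0.320 = 11.81 rad/s².

α ≈ 11.8 rad/s²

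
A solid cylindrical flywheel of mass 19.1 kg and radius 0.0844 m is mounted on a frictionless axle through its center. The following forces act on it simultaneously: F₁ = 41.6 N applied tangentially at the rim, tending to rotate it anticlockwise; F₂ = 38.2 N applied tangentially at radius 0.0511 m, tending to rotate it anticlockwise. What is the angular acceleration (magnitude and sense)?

α ≈ 80.3 rad/s², anticlockwise

I = ½MR² = (1/2)(19.1)(0.0844)² = 0.06803 kg·m².
Taking anticlockwise as positive: τ₁ = +(41.6)(0.0844) = +3.511 N·m; τ₂ = +(38.2)(0.0511) = +1.952 N·m.
Net torque τ = 5.463 N·m.
α = τ/I = 5.463/0.06803 = 80.31 rad/s².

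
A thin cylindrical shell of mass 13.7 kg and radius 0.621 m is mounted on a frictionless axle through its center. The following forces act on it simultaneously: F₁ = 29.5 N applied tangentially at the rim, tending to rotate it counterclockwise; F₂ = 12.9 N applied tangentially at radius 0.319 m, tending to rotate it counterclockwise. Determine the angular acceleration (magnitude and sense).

I = MR² = (13.7)(0.621)² = 5.283 kg·m².
Taking counterclockwise as positive: τ₁ = +(29.5)(0.621) = +18.32 N·m; τ₂ = +(12.9)(0.319) = +4.115 N·m.
Net torque τ = 22.43 N·m.
α = τ/I = 22.43/5.283 = 4.246 rad/s².

α ≈ 4.25 rad/s², counterclockwise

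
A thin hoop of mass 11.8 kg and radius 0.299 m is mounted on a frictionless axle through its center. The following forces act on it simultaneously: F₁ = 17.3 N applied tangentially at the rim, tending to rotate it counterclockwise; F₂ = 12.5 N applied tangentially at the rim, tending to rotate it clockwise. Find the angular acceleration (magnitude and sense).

α ≈ 1.36 rad/s², counterclockwise

I = MR² = (11.8)(0.299)² = 1.055 kg·m².
Taking counterclockwise as positive: τ₁ = +(17.3)(0.299) = +5.173 N·m; τ₂ = −(12.5)(0.299) = −3.737 N·m.
Net torque τ = 1.435 N·m.
α = τ/I = 1.435/1.055 = 1.360 rad/s².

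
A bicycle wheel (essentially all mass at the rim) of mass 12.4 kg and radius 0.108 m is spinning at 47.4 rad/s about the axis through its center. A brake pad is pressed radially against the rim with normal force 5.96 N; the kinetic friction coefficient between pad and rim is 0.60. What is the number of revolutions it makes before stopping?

I = MR² = (12.4)(0.108)² = 0.1446 kg·m².
Friction force f = μN = (0.60)(5.96) = 3.576 N at the rim; torque magnitude τ = fR = 0.3862 N·m, opposing ω.
|α| = τ/I = 0.3862/0.1446 = 2.670 rad/s² (deceleration).
ω² = ω₀² − 2|α|θ with ω = 0 ⇒ θ = ω₀²/(2|α|) = 420.7 rad = 66.96 rev.

≈ 67.0 revolutions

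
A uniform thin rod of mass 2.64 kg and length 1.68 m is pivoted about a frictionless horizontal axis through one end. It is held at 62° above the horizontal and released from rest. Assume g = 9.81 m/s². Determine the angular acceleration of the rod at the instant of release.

About the pivot, I = (1/3)ML² = (1/3)(2.64)(1.68)² = 2.484 kg·m².
The weight acts at the center, a distance L/2 = 0.8400 m from the pivot; τ = Mg(L/2) cos 62° = 10.21 N·m.
α = τ/I = 10.21/2.484 = 4.112 rad/s².

α ≈ 4.11 rad/s²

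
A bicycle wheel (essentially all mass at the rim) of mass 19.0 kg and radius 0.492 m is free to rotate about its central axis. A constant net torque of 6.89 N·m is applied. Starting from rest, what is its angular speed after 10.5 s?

ω ≈ 15.7 rad/s

I = MR² = (19.0)(0.492)² = 4.599 kg·m².
α = τ/I = 6.89/4.599 = 1.498 rad/s².
ω = ω₀ + αt = 0 + (1.498)(10.5) = 15.73 rad/s.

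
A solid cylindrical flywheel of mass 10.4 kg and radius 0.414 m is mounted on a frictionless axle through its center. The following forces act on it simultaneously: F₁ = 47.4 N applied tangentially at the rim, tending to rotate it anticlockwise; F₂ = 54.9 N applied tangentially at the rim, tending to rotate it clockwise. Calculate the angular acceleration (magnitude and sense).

α ≈ 3.48 rad/s², clockwise

I = ½MR² = (1/2)(10.4)(0.414)² = 0.8913 kg·m².
Taking anticlockwise as positive: τ₁ = +(47.4)(0.414) = +19.62 N·m; τ₂ = −(54.9)(0.414) = −22.73 N·m.
Net torque τ = -3.105 N·m.
α = τ/I = -3.105/0.8913 = -3.484 rad/s².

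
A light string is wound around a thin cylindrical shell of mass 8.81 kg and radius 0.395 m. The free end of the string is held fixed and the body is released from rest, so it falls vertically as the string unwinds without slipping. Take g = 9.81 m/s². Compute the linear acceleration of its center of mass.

a ≈ 4.91 m/s²

Translation: Mg − T = Ma. Rotation about the center: TR = Iα with I = MR².
With a = αR: T = (I/R²)a = M a, so Mg = (1 + 1.000)Ma.
a = g/(1 + 1.000) = 9.81/2.000 = 4.905 m/s².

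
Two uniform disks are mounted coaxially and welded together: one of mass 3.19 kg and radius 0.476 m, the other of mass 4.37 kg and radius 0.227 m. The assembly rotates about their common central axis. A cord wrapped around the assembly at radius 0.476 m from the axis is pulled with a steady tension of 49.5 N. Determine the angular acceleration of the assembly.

α ≈ 49.7 rad/s²

I = ½M₁R₁² + ½M₂R₂² = ½(3.19)(0.476)² + ½(4.37)(0.227)² = 0.4740 kg·m².
τ = F r = (49.5)(0.476) = 23.56 N·m.
α = τ/I = 23.56/0.4740 = 49.71 rad/s².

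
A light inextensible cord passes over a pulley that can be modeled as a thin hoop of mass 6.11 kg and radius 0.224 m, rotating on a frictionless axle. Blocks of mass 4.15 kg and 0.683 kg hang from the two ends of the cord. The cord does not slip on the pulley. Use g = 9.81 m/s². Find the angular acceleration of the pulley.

α ≈ 13.9 rad/s²

I = MR² = (6.11)(0.224)² = 0.3066 kg·m².
Heavier block: m₁g − T₁ = m₁a. Lighter block: T₂ − m₂g = m₂a.
Pulley: (T₁ − T₂)R = Iα = I(a/R), so T₁ − T₂ = (I/R²)a = 1·M_p a = 6.110·a.
Adding the three: (m₁ − m₂)g = (m₁ + m₂ + 6.110)a, so a = (4.15 − 0.683)(9.81)/(4.15 + 0.683 + 6.110) = 3.108 m/s².
α = a/R = 3.108/0.224 = 13.88 rad/s².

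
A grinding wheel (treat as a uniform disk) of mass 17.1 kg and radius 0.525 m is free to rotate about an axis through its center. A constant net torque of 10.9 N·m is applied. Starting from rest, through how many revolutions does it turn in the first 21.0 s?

≈ 162 revolutions

I = ½MR² = (1/2)(17.1)(0.525)² = 2.357 kg·m².
α = τ/I = 10.9/2.357 = 4.625 rad/s².
θ = ½αt² = ½(4.625)(21.0)² = 1020 rad.
Revolutions = θ/(2π) = 162.3.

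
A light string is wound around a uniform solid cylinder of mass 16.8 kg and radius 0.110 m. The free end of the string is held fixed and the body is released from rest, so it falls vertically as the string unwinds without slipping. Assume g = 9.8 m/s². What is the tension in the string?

T ≈ 54.9 N

Translation: Mg − T = Ma. Rotation about the center: TR = Iα with I = ½MR².
With a = αR: T = (I/R²)a = (1/2)M a, so Mg = (1 + 0.5000)Ma.
a = g/(1 + 0.5000) = 9.8/1.500 = 6.533 m/s².
T = 0.5000·M·a = (0.5000)(16.8)(6.533) = 54.88 N.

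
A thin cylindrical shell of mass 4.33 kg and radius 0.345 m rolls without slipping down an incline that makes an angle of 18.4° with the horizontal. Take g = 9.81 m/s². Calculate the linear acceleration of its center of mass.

Translation along the incline: Mg sinθ − f = Ma.
Rotation about the center: fR = Iα with I = MR². No-slip gives a = αR, so f = (I/R²)a = M a.
Substituting: Mg sinθ = (1 + 1.000)Ma, so a = g sinθ/(1 + 1.000) = (9.81) sin 18.4° / 2.000 = 1.548 m/s².

a ≈ 1.55 m/s²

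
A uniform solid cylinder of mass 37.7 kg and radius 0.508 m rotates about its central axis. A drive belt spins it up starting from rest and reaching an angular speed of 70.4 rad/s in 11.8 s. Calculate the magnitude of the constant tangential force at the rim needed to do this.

F ≈ 57.1 N

I = ½MR² = (1/2)(37.7)(0.508)² = 4.865 kg·m².
α = Δω/Δt = (70.4 − 0)/11.8 = 5.966 rad/s².
The required torque is τ = Iα = (4.865)(5.966) = 29.02 N·m.
A tangential force at the rim gives τ = FR, so F = τ/R = 29.02/0.508 = 57.13 N.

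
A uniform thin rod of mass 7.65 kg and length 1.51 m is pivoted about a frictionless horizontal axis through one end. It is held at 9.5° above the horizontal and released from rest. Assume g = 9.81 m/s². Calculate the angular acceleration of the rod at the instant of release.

α ≈ 9.61 rad/s²

About the pivot, I = (1/3)ML² = (1/3)(7.65)(1.51)² = 5.814 kg·m².
The weight acts at the center, a distance L/2 = 0.7550 m from the pivot; τ = Mg(L/2) cos 9.5° = 55.88 N·m.
α = τ/I = 55.88/5.814 = 9.611 rad/s².
(Equivalently α = (3g/(2L)) cos 9.5° = 9.611 rad/s².)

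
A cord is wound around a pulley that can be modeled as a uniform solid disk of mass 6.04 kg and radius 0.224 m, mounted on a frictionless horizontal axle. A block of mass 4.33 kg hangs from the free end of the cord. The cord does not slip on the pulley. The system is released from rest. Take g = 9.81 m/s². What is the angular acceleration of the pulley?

α ≈ 25.8 rad/s²

I = ½MR² = (1/2)(6.04)(0.224)² = 0.1515 kg·m².
Block: mg − T = ma. Pulley: TR = Iα. No-slip: a = αR, so T = (I/R²)a = 3.020·a.
Then mg = (m + 3.020)a, so a = (4.33)(9.81)/(4.33 + 3.020) = 5.779 m/s².
α = a/R = 5.779/0.224 = 25.80 rad/s².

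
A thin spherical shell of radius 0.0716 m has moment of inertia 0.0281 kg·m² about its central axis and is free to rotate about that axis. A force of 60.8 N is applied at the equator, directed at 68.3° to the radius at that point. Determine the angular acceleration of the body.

α ≈ 144 rad/s²

Only the tangential component produces torque: τ = F R sinθ = (60.8)(0.0716) sin 68.3° = 4.045 N·m.
From τ = Iα: α = 4.045/0.02810 = 143.9 rad/s².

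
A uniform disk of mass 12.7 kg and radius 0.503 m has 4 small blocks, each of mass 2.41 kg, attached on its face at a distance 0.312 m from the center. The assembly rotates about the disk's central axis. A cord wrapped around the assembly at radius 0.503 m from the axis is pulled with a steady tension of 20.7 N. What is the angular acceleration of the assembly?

I_disk = ½MR² = ½(12.7)(0.503)² = 1.607 kg·m².
I_blocks = 4·m·r² = 4(2.41)(0.312)² = 0.9384 kg·m².
Total I = 2.545 kg·m².
τ = F r = (20.7)(0.503) = 10.41 N·m.
α = τ/I = 10.41/2.545 = 4.091 rad/s².

α ≈ 4.09 rad/s²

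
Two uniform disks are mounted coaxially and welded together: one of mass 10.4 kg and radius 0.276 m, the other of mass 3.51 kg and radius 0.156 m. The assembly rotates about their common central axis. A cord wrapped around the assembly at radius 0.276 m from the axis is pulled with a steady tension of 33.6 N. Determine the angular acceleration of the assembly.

I = ½M₁R₁² + ½M₂R₂² = ½(10.4)(0.276)² + ½(3.51)(0.156)² = 0.4388 kg·m².
τ = F r = (33.6)(0.276) = 9.274 N·m.
α = τ/I = 9.274/0.4388 = 21.13 rad/s².

α ≈ 21.1 rad/s²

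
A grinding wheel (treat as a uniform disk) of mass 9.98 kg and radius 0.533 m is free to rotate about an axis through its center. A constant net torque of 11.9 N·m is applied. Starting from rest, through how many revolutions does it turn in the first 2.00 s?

I = ½MR² = (1/2)(9.98)(0.533)² = 1.418 kg·m².
α = τ/I = 11.9/1.418 = 8.394 rad/s².
θ = ½αt² = ½(8.394)(2.00)² = 16.79 rad.
Revolutions = θ/(2π) = 2.672.

≈ 2.67 revolutions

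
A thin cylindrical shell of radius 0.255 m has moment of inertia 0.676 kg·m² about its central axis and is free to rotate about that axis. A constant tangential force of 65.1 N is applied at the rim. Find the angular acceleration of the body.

τ = F R = (65.1)(0.255) = 16.60 N·m.
Newton's second law for rotation, τ = Iα, gives α = τ/I = 16.60/0.6760 = 24.56 rad/s².

α ≈ 24.6 rad/s²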